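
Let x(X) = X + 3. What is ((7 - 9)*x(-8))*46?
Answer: 460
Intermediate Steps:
x(X) = 3 + X
((7 - 9)*x(-8))*46 = ((7 - 9)*(3 - 8))*46 = -2*(-5)*46 = 10*46 = 460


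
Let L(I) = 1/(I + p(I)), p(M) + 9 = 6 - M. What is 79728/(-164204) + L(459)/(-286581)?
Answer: -17136356425/35293309893 ≈ -0.48554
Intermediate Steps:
p(M) = -3 - M (p(M) = -9 + (6 - M) = -3 - M)
L(I) = -1/3 (L(I) = 1/(I + (-3 - I)) = 1/(-3) = -1/3)
79728/(-164204) + L(459)/(-286581) = 79728/(-164204) - 1/3/(-286581) = 79728*(-1/164204) - 1/3*(-1/286581) = -19932/41051 + 1/859743 = -17136356425/35293309893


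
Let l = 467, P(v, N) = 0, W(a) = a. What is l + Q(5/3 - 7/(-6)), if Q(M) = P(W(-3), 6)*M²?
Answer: 467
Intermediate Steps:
Q(M) = 0 (Q(M) = 0*M² = 0)
l + Q(5/3 - 7/(-6)) = 467 + 0 = 467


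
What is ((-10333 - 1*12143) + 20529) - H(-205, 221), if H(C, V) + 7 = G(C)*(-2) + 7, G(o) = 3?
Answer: -1941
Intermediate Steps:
H(C, V) = -6 (H(C, V) = -7 + (3*(-2) + 7) = -7 + (-6 + 7) = -7 + 1 = -6)
((-10333 - 1*12143) + 20529) - H(-205, 221) = ((-10333 - 1*12143) + 20529) - 1*(-6) = ((-10333 - 12143) + 20529) + 6 = (-22476 + 20529) + 6 = -1947 + 6 = -1941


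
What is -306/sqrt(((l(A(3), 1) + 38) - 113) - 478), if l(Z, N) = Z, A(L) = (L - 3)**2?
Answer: 306*I*sqrt(553)/553 ≈ 13.012*I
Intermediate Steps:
A(L) = (-3 + L)**2
-306/sqrt(((l(A(3), 1) + 38) - 113) - 478) = -306/sqrt((((-3 + 3)**2 + 38) - 113) - 478) = -306/sqrt(((0**2 + 38) - 113) - 478) = -306/sqrt(((0 + 38) - 113) - 478) = -306/sqrt((38 - 113) - 478) = -306/sqrt(-75 - 478) = -306*(-I*sqrt(553)/553) = -(-306)*I*sqrt(553)/553 = 306*I*sqrt(553)/553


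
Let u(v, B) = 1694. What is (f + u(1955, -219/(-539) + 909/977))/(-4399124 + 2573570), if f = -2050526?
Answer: 341472/304259 ≈ 1.1223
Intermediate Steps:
(f + u(1955, -219/(-539) + 909/977))/(-4399124 + 2573570) = (-2050526 + 1694)/(-4399124 + 2573570) = -2048832/(-1825554) = -2048832*(-1/1825554) = 341472/304259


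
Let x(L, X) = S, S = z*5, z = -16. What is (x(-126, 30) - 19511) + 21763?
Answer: 2172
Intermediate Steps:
S = -80 (S = -16*5 = -80)
x(L, X) = -80
(x(-126, 30) - 19511) + 21763 = (-80 - 19511) + 21763 = -19591 + 21763 = 2172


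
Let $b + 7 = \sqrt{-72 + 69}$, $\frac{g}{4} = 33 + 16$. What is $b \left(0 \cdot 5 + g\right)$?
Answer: $-1372 + 196 i \sqrt{3} \approx -1372.0 + 339.48 i$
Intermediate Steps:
$g = 196$ ($g = 4 \left(33 + 16\right) = 4 \cdot 49 = 196$)
$b = -7 + i \sqrt{3}$ ($b = -7 + \sqrt{-72 + 69} = -7 + \sqrt{-3} = -7 + i \sqrt{3} \approx -7.0 + 1.732 i$)
$b \left(0 \cdot 5 + g\right) = \left(-7 + i \sqrt{3}\right) \left(0 \cdot 5 + 196\right) = \left(-7 + i \sqrt{3}\right) \left(0 + 196\right) = \left(-7 + i \sqrt{3}\right) 196 = -1372 + 196 i \sqrt{3}$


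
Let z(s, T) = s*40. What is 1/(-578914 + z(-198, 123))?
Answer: -1/586834 ≈ -1.7041e-6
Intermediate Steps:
z(s, T) = 40*s
1/(-578914 + z(-198, 123)) = 1/(-578914 + 40*(-198)) = 1/(-578914 - 7920) = 1/(-586834) = -1/586834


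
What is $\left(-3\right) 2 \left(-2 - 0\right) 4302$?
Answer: $51624$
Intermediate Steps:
$\left(-3\right) 2 \left(-2 - 0\right) 4302 = - 6 \left(-2 + 0\right) 4302 = \left(-6\right) \left(-2\right) 4302 = 12 \cdot 4302 = 51624$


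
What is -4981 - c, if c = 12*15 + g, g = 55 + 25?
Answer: -5241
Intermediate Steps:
g = 80
c = 260 (c = 12*15 + 80 = 180 + 80 = 260)
-4981 - c = -4981 - 1*260 = -4981 - 260 = -5241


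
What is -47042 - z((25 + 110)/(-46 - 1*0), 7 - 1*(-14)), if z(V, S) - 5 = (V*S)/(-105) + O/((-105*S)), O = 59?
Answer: -4772034031/101430 ≈ -47048.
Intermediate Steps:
z(V, S) = 5 - 59/(105*S) - S*V/105 (z(V, S) = 5 + ((V*S)/(-105) + 59/((-105*S))) = 5 + ((S*V)*(-1/105) + 59*(-1/(105*S))) = 5 + (-S*V/105 - 59/(105*S)) = 5 + (-59/(105*S) - S*V/105) = 5 - 59/(105*S) - S*V/105)
-47042 - z((25 + 110)/(-46 - 1*0), 7 - 1*(-14)) = -47042 - (5 - 59/(105*(7 - 1*(-14))) - (7 - 1*(-14))*(25 + 110)/(-46 - 1*0)/105) = -47042 - (5 - 59/(105*(7 + 14)) - (7 + 14)*135/(-46 + 0)/105) = -47042 - (5 - 59/105/21 - 1/105*21*135/(-46)) = -47042 - (5 - 59/105*1/21 - 1/105*21*135*(-1/46)) = -47042 - (5 - 59/2205 - 1/105*21*(-135/46)) = -47042 - (5 - 59/2205 + 27/46) = -47042 - 1*563971/101430 = -47042 - 563971/101430 = -4772034031/101430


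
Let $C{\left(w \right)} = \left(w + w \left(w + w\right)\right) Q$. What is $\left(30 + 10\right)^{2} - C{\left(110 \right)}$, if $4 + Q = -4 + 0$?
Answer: $196080$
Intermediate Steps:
$Q = -8$ ($Q = -4 + \left(-4 + 0\right) = -4 - 4 = -8$)
$C{\left(w \right)} = - 16 w^{2} - 8 w$ ($C{\left(w \right)} = \left(w + w \left(w + w\right)\right) \left(-8\right) = \left(w + w 2 w\right) \left(-8\right) = \left(w + 2 w^{2}\right) \left(-8\right) = - 16 w^{2} - 8 w$)
$\left(30 + 10\right)^{2} - C{\left(110 \right)} = \left(30 + 10\right)^{2} - \left(-8\right) 110 \left(1 + 2 \cdot 110\right) = 40^{2} - \left(-8\right) 110 \left(1 + 220\right) = 1600 - \left(-8\right) 110 \cdot 221 = 1600 - -194480 = 1600 + 194480 = 196080$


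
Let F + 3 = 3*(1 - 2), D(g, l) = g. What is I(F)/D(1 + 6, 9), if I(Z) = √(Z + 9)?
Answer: √3/7 ≈ 0.24744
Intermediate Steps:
F = -6 (F = -3 + 3*(1 - 2) = -3 + 3*(-1) = -3 - 3 = -6)
I(Z) = √(9 + Z)
I(F)/D(1 + 6, 9) = √(9 - 6)/(1 + 6) = √3/7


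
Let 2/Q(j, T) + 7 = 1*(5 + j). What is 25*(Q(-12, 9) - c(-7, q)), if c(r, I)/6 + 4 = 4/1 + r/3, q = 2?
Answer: 2425/7 ≈ 346.43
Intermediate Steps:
c(r, I) = 2*r (c(r, I) = -24 + 6*(4/1 + r/3) = -24 + 6*(4*1 + r*(⅓)) = -24 + 6*(4 + r/3) = -24 + (24 + 2*r) = 2*r)
Q(j, T) = 2/(-2 + j) (Q(j, T) = 2/(-7 + 1*(5 + j)) = 2/(-7 + (5 + j)) = 2/(-2 + j))
25*(Q(-12, 9) - c(-7, q)) = 25*(2/(-2 - 12) - 2*(-7)) = 25*(2/(-14) - 1*(-14)) = 25*(2*(-1/14) + 14) = 25*(-⅐ + 14) = 25*(97/7) = 2425/7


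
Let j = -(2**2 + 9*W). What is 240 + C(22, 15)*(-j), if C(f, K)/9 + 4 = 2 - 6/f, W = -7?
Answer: 15915/11 ≈ 1446.8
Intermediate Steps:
j = 59 (j = -(2**2 + 9*(-7)) = -(4 - 63) = -1*(-59) = 59)
C(f, K) = -18 - 54/f (C(f, K) = -36 + 9*(2 - 6/f) = -36 + (18 - 54/f) = -18 - 54/f)
240 + C(22, 15)*(-j) = 240 + (-18 - 54/22)*(-1*59) = 240 + (-18 - 54*1/22)*(-59) = 240 + (-18 - 27/11)*(-59) = 240 - 225/11*(-59) = 240 + 13275/11 = 15915/11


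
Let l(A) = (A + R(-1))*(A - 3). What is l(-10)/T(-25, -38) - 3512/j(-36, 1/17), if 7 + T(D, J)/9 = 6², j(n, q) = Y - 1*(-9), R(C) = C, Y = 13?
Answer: -456743/2871 ≈ -159.09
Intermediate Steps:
j(n, q) = 22 (j(n, q) = 13 - 1*(-9) = 13 + 9 = 22)
T(D, J) = 261 (T(D, J) = -63 + 9*6² = -63 + 9*36 = -63 + 324 = 261)
l(A) = (-1 + A)*(-3 + A) (l(A) = (A - 1)*(A - 3) = (-1 + A)*(-3 + A))
l(-10)/T(-25, -38) - 3512/j(-36, 1/17) = (3 + (-10)² - 4*(-10))/261 - 3512/22 = (3 + 100 + 40)*(1/261) - 3512*1/22 = 143*(1/261) - 1756/11 = 143/261 - 1756/11 = -456743/2871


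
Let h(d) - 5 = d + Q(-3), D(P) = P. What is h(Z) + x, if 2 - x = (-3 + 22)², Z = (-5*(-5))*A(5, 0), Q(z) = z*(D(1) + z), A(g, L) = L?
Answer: -348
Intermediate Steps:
Q(z) = z*(1 + z)
Z = 0 (Z = -5*(-5)*0 = 25*0 = 0)
x = -359 (x = 2 - (-3 + 22)² = 2 - 1*19² = 2 - 1*361 = 2 - 361 = -359)
h(d) = 11 + d (h(d) = 5 + (d - 3*(1 - 3)) = 5 + (d - 3*(-2)) = 5 + (d + 6) = 5 + (6 + d) = 11 + d)
h(Z) + x = (11 + 0) - 359 = 11 - 359 = -348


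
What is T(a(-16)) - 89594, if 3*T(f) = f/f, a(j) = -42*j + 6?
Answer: -268781/3 ≈ -89594.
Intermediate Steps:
a(j) = 6 - 42*j
T(f) = ⅓ (T(f) = (f/f)/3 = (⅓)*1 = ⅓)
T(a(-16)) - 89594 = ⅓ - 89594 = -268781/3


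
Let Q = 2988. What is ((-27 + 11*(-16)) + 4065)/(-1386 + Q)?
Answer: 1931/801 ≈ 2.4107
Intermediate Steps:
((-27 + 11*(-16)) + 4065)/(-1386 + Q) = ((-27 + 11*(-16)) + 4065)/(-1386 + 2988) = ((-27 - 176) + 4065)/1602 = (-203 + 4065)*(1/1602) = 3862*(1/1602) = 1931/801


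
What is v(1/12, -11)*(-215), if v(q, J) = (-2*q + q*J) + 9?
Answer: -20425/12 ≈ -1702.1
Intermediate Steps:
v(q, J) = 9 - 2*q + J*q (v(q, J) = (-2*q + J*q) + 9 = 9 - 2*q + J*q)
v(1/12, -11)*(-215) = (9 - 2/12 - 11/12)*(-215) = (9 - 2*1/12 - 11*1/12)*(-215) = (9 - ⅙ - 11/12)*(-215) = (95/12)*(-215) = -20425/12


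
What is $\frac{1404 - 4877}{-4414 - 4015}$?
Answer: $\frac{3473}{8429} \approx 0.41203$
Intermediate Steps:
$\frac{1404 - 4877}{-4414 - 4015} = - \frac{3473}{-8429} = \left(-3473\right) \left(- \frac{1}{8429}\right) = \frac{3473}{8429}$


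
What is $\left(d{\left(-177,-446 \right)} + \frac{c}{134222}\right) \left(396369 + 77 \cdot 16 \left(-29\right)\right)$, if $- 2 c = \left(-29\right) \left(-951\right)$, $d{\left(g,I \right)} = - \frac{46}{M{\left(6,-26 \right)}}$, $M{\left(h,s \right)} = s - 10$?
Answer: $\frac{1023821931695}{2415996} \approx 4.2377 \cdot 10^{5}$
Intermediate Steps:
$M{\left(h,s \right)} = -10 + s$
$d{\left(g,I \right)} = \frac{23}{18}$ ($d{\left(g,I \right)} = - \frac{46}{-10 - 26} = - \frac{46}{-36} = \left(-46\right) \left(- \frac{1}{36}\right) = \frac{23}{18}$)
$c = - \frac{27579}{2}$ ($c = - \frac{\left(-29\right) \left(-951\right)}{2} = \left(- \frac{1}{2}\right) 27579 = - \frac{27579}{2} \approx -13790.0$)
$\left(d{\left(-177,-446 \right)} + \frac{c}{134222}\right) \left(396369 + 77 \cdot 16 \left(-29\right)\right) = \left(\frac{23}{18} - \frac{27579}{2 \cdot 134222}\right) \left(396369 + 77 \cdot 16 \left(-29\right)\right) = \left(\frac{23}{18} - \frac{27579}{268444}\right) \left(396369 + 1232 \left(-29\right)\right) = \left(\frac{23}{18} - \frac{27579}{268444}\right) \left(396369 - 35728\right) = \frac{2838895}{2415996} \cdot 360641 = \frac{1023821931695}{2415996}$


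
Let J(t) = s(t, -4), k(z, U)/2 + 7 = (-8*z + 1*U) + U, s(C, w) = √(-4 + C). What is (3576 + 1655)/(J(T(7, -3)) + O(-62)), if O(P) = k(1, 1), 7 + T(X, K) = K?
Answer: -68003/345 - 5231*I*√14/690 ≈ -197.11 - 28.366*I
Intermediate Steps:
T(X, K) = -7 + K
k(z, U) = -14 - 16*z + 4*U (k(z, U) = -14 + 2*((-8*z + 1*U) + U) = -14 + 2*((-8*z + U) + U) = -14 + 2*((U - 8*z) + U) = -14 + 2*(-8*z + 2*U) = -14 + (-16*z + 4*U) = -14 - 16*z + 4*U)
O(P) = -26 (O(P) = -14 - 16*1 + 4*1 = -14 - 16 + 4 = -26)
J(t) = √(-4 + t)
(3576 + 1655)/(J(T(7, -3)) + O(-62)) = (3576 + 1655)/(√(-4 + (-7 - 3)) - 26) = 5231/(√(-4 - 10) - 26) = 5231/(√(-14) - 26) = 5231/(I*√14 - 26) = 5231/(-26 + I*√14)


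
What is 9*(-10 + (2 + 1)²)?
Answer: -9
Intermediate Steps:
9*(-10 + (2 + 1)²) = 9*(-10 + 3²) = 9*(-10 + 9) = 9*(-1) = -9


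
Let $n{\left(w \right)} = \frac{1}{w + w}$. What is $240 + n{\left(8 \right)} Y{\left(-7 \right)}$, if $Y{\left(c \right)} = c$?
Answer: $\frac{3833}{16} \approx 239.56$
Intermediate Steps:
$n{\left(w \right)} = \frac{1}{2 w}$
$240 + n{\left(8 \right)} Y{\left(-7 \right)} = 240 + \frac{1}{2 \cdot 8} \left(-7\right) = 240 + \frac{1}{2} \cdot \frac{1}{8} \left(-7\right) = 240 + \frac{1}{16} \left(-7\right) = 240 - \frac{7}{16} = \frac{3833}{16}$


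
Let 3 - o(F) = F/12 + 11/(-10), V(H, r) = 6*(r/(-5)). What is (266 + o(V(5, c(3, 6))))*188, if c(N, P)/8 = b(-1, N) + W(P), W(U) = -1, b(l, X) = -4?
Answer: 250134/5 ≈ 50027.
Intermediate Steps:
c(N, P) = -40 (c(N, P) = 8*(-4 - 1) = 8*(-5) = -40)
V(H, r) = -6*r/5 (V(H, r) = 6*(r*(-⅕)) = 6*(-r/5) = -6*r/5)
o(F) = 41/10 - F/12 (o(F) = 3 - (F/12 + 11/(-10)) = 3 - (F*(1/12) + 11*(-⅒)) = 3 - (F/12 - 11/10) = 3 - (-11/10 + F/12) = 3 + (11/10 - F/12) = 41/10 - F/12)
(266 + o(V(5, c(3, 6))))*188 = (266 + (41/10 - (-1)*(-40)/10))*188 = (266 + (41/10 - 1/12*48))*188 = (266 + (41/10 - 4))*188 = (266 + ⅒)*188 = (2661/10)*188 = 250134/5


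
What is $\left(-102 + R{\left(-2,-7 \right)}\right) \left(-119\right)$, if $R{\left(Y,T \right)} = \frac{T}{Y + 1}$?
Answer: $11305$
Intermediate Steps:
$R{\left(Y,T \right)} = \frac{T}{1 + Y}$
$\left(-102 + R{\left(-2,-7 \right)}\right) \left(-119\right) = \left(-102 - \frac{7}{1 - 2}\right) \left(-119\right) = \left(-102 - \frac{7}{-1}\right) \left(-119\right) = \left(-102 - -7\right) \left(-119\right) = \left(-102 + 7\right) \left(-119\right) = \left(-95\right) \left(-119\right) = 11305$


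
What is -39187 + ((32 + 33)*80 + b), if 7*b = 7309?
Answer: -230600/7 ≈ -32943.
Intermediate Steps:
b = 7309/7 (b = (⅐)*7309 = 7309/7 ≈ 1044.1)
-39187 + ((32 + 33)*80 + b) = -39187 + ((32 + 33)*80 + 7309/7) = -39187 + (65*80 + 7309/7) = -39187 + (5200 + 7309/7) = -39187 + 43709/7 = -230600/7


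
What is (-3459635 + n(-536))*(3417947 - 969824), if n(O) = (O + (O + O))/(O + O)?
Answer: -16939216685841/2 ≈ -8.4696e+12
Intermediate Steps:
n(O) = 3/2 (n(O) = (O + 2*O)/((2*O)) = (3*O)*(1/(2*O)) = 3/2)
(-3459635 + n(-536))*(3417947 - 969824) = (-3459635 + 3/2)*(3417947 - 969824) = -6919267/2*2448123 = -16939216685841/2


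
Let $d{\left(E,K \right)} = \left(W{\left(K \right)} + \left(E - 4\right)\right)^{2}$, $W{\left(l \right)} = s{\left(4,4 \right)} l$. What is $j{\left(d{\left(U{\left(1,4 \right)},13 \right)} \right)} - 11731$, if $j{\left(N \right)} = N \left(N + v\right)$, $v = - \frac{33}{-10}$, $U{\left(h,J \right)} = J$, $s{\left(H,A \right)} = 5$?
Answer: $\frac{35705673}{2} \approx 1.7853 \cdot 10^{7}$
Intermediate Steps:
$W{\left(l \right)} = 5 l$
$v = \frac{33}{10}$ ($v = \left(-33\right) \left(- \frac{1}{10}\right) = \frac{33}{10} \approx 3.3$)
$d{\left(E,K \right)} = \left(-4 + E + 5 K\right)^{2}$ ($d{\left(E,K \right)} = \left(5 K + \left(E - 4\right)\right)^{2} = \left(5 K + \left(-4 + E\right)\right)^{2} = \left(-4 + E + 5 K\right)^{2}$)
$j{\left(N \right)} = N \left(\frac{33}{10} + N\right)$ ($j{\left(N \right)} = N \left(N + \frac{33}{10}\right) = N \left(\frac{33}{10} + N\right)$)
$j{\left(d{\left(U{\left(1,4 \right)},13 \right)} \right)} - 11731 = \frac{\left(-4 + 4 + 5 \cdot 13\right)^{2} \left(33 + 10 \left(-4 + 4 + 5 \cdot 13\right)^{2}\right)}{10} - 11731 = \frac{\left(-4 + 4 + 65\right)^{2} \left(33 + 10 \left(-4 + 4 + 65\right)^{2}\right)}{10} - 11731 = \frac{65^{2} \left(33 + 10 \cdot 65^{2}\right)}{10} - 11731 = \frac{1}{10} \cdot 4225 \left(33 + 10 \cdot 4225\right) - 11731 = \frac{1}{10} \cdot 4225 \left(33 + 42250\right) - 11731 = \frac{1}{10} \cdot 4225 \cdot 42283 - 11731 = \frac{35729135}{2} - 11731 = \frac{35705673}{2}$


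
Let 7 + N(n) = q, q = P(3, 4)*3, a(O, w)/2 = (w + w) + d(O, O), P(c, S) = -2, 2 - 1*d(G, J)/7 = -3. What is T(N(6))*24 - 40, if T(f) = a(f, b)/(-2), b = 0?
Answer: -880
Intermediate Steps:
d(G, J) = 35 (d(G, J) = 14 - 7*(-3) = 14 + 21 = 35)
a(O, w) = 70 + 4*w (a(O, w) = 2*((w + w) + 35) = 2*(2*w + 35) = 2*(35 + 2*w) = 70 + 4*w)
q = -6 (q = -2*3 = -6)
N(n) = -13 (N(n) = -7 - 6 = -13)
T(f) = -35 (T(f) = (70 + 4*0)/(-2) = (70 + 0)*(-½) = 70*(-½) = -35)
T(N(6))*24 - 40 = -35*24 - 40 = -840 - 40 = -880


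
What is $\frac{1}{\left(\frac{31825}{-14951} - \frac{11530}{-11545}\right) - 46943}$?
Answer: $- \frac{34521859}{1620598633956} \approx -2.1302 \cdot 10^{-5}$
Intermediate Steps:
$\frac{1}{\left(\frac{31825}{-14951} - \frac{11530}{-11545}\right) - 46943} = \frac{1}{\left(31825 \left(- \frac{1}{14951}\right) - - \frac{2306}{2309}\right) - 46943} = \frac{1}{\left(- \frac{31825}{14951} + \frac{2306}{2309}\right) - 46943} = \frac{1}{- \frac{39006919}{34521859} - 46943} = \frac{1}{- \frac{1620598633956}{34521859}} = - \frac{34521859}{1620598633956}$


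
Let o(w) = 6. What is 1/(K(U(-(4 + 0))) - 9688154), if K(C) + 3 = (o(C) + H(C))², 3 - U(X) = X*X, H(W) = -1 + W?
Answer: -1/9688093 ≈ -1.0322e-7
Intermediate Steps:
U(X) = 3 - X² (U(X) = 3 - X*X = 3 - X²)
K(C) = -3 + (5 + C)² (K(C) = -3 + (6 + (-1 + C))² = -3 + (5 + C)²)
1/(K(U(-(4 + 0))) - 9688154) = 1/((-3 + (5 + (3 - (-(4 + 0))²))²) - 9688154) = 1/((-3 + (5 + (3 - (-1*4)²))²) - 9688154) = 1/((-3 + (5 + (3 - 1*(-4)²))²) - 9688154) = 1/((-3 + (5 + (3 - 1*16))²) - 9688154) = 1/((-3 + (5 + (3 - 16))²) - 9688154) = 1/((-3 + (5 - 13)²) - 9688154) = 1/((-3 + (-8)²) - 9688154) = 1/((-3 + 64) - 9688154) = 1/(61 - 9688154) = 1/(-9688093) = -1/9688093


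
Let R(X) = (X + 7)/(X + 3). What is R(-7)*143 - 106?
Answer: -106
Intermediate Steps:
R(X) = (7 + X)/(3 + X)
R(-7)*143 - 106 = ((7 - 7)/(3 - 7))*143 - 106 = (0/(-4))*143 - 106 = -1/4*0*143 - 106 = 0*143 - 106 = 0 - 106 = -106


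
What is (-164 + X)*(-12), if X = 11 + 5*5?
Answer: 1536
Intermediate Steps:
X = 36 (X = 11 + 25 = 36)
(-164 + X)*(-12) = (-164 + 36)*(-12) = -128*(-12) = 1536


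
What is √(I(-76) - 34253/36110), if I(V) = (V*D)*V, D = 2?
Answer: √15061786743370/36110 ≈ 107.48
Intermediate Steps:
I(V) = 2*V² (I(V) = (V*2)*V = (2*V)*V = 2*V²)
√(I(-76) - 34253/36110) = √(2*(-76)² - 34253/36110) = √(2*5776 - 34253*1/36110) = √(11552 - 34253/36110) = √(417108467/36110) = √15061786743370/36110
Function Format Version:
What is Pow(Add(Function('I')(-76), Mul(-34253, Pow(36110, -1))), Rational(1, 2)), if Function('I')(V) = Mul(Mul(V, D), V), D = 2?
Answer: Mul(Rational(1, 36110), Pow(15061786743370, Rational(1, 2))) ≈ 107.48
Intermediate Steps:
Function('I')(V) = Mul(2, Pow(V, 2)) (Function('I')(V) = Mul(Mul(V, 2), V) = Mul(Mul(2, V), V) = Mul(2, Pow(V, 2)))
Pow(Add(Function('I')(-76), Mul(-34253, Pow(36110, -1))), Rational(1, 2)) = Pow(Add(Mul(2, Pow(-76, 2)), Mul(-34253, Pow(36110, -1))), Rational(1, 2)) = Pow(Add(Mul(2, 5776), Mul(-34253, Rational(1, 36110))), Rational(1, 2)) = Pow(Add(11552, Rational(-34253, 36110)), Rational(1, 2)) = Pow(Rational(417108467, 36110), Rational(1, 2)) = Mul(Rational(1, 36110), Pow(15061786743370, Rational(1, 2)))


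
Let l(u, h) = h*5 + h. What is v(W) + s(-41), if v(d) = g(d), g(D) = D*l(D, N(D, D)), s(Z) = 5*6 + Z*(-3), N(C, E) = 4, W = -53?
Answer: -1119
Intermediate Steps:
l(u, h) = 6*h (l(u, h) = 5*h + h = 6*h)
s(Z) = 30 - 3*Z
g(D) = 24*D (g(D) = D*(6*4) = D*24 = 24*D)
v(d) = 24*d
v(W) + s(-41) = 24*(-53) + (30 - 3*(-41)) = -1272 + (30 + 123) = -1272 + 153 = -1119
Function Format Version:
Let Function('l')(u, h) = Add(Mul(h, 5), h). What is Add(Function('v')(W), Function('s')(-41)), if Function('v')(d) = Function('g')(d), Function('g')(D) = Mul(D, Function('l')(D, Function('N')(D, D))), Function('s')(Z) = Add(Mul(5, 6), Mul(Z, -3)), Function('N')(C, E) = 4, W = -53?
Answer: -1119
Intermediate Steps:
Function('l')(u, h) = Mul(6, h) (Function('l')(u, h) = Add(Mul(5, h), h) = Mul(6, h))
Function('s')(Z) = Add(30, Mul(-3, Z))
Function('g')(D) = Mul(24, D) (Function('g')(D) = Mul(D, Mul(6, 4)) = Mul(D, 24) = Mul(24, D))
Function('v')(d) = Mul(24, d)
Add(Function('v')(W), Function('s')(-41)) = Add(Mul(24, -53), Add(30, Mul(-3, -41))) = Add(-1272, Add(30, 123)) = Add(-1272, 153) = -1119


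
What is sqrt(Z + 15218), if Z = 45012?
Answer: sqrt(60230) ≈ 245.42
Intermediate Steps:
sqrt(Z + 15218) = sqrt(45012 + 15218) = sqrt(60230)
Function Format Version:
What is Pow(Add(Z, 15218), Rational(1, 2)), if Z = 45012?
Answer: Pow(60230, Rational(1, 2)) ≈ 245.42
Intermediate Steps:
Pow(Add(Z, 15218), Rational(1, 2)) = Pow(Add(45012, 15218), Rational(1, 2)) = Pow(60230, Rational(1, 2))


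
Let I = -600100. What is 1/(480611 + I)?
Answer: -1/119489 ≈ -8.3690e-6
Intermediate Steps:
1/(480611 + I) = 1/(480611 - 600100) = 1/(-119489) = -1/119489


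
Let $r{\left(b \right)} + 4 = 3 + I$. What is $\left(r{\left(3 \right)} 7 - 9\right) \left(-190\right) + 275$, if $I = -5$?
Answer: $9965$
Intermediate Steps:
$r{\left(b \right)} = -6$ ($r{\left(b \right)} = -4 + \left(3 - 5\right) = -4 - 2 = -6$)
$\left(r{\left(3 \right)} 7 - 9\right) \left(-190\right) + 275 = \left(\left(-6\right) 7 - 9\right) \left(-190\right) + 275 = \left(-42 - 9\right) \left(-190\right) + 275 = \left(-51\right) \left(-190\right) + 275 = 9690 + 275 = 9965$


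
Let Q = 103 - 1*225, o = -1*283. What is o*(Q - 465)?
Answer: 166121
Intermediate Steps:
o = -283
Q = -122 (Q = 103 - 225 = -122)
o*(Q - 465) = -283*(-122 - 465) = -283*(-587) = 166121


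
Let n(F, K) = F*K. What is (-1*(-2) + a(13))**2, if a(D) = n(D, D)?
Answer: 29241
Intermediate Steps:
a(D) = D**2 (a(D) = D*D = D**2)
(-1*(-2) + a(13))**2 = (-1*(-2) + 13**2)**2 = (2 + 169)**2 = 171**2 = 29241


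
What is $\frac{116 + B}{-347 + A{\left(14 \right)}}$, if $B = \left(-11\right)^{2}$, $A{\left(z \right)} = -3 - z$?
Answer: $- \frac{237}{364} \approx -0.6511$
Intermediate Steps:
$B = 121$
$\frac{116 + B}{-347 + A{\left(14 \right)}} = \frac{116 + 121}{-347 - 17} = \frac{237}{-347 - 17} = \frac{237}{-364} = 237 \left(- \frac{1}{364}\right) = - \frac{237}{364}$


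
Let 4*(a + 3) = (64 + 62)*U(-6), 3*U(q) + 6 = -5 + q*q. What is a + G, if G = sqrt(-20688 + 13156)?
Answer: 519/2 + 2*I*sqrt(1883) ≈ 259.5 + 86.787*I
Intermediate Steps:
U(q) = -11/3 + q**2/3 (U(q) = -2 + (-5 + q*q)/3 = -2 + (-5 + q**2)/3 = -2 + (-5/3 + q**2/3) = -11/3 + q**2/3)
G = 2*I*sqrt(1883) (G = sqrt(-7532) = 2*I*sqrt(1883) ≈ 86.787*I)
a = 519/2 (a = -3 + ((64 + 62)*(-11/3 + (1/3)*(-6)**2))/4 = -3 + (126*(-11/3 + (1/3)*36))/4 = -3 + (126*(-11/3 + 12))/4 = -3 + (126*(25/3))/4 = -3 + (1/4)*1050 = -3 + 525/2 = 519/2 ≈ 259.50)
a + G = 519/2 + 2*I*sqrt(1883)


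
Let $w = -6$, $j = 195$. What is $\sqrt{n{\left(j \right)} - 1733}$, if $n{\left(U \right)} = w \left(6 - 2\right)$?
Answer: $i \sqrt{1757} \approx 41.917 i$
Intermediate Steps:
$n{\left(U \right)} = -24$ ($n{\left(U \right)} = - 6 \left(6 - 2\right) = \left(-6\right) 4 = -24$)
$\sqrt{n{\left(j \right)} - 1733} = \sqrt{-24 - 1733} = \sqrt{-1757} = i \sqrt{1757}$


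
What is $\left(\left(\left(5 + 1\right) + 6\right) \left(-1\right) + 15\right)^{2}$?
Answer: $9$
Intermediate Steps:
$\left(\left(\left(5 + 1\right) + 6\right) \left(-1\right) + 15\right)^{2} = \left(\left(6 + 6\right) \left(-1\right) + 15\right)^{2} = \left(12 \left(-1\right) + 15\right)^{2} = \left(-12 + 15\right)^{2} = 3^{2} = 9$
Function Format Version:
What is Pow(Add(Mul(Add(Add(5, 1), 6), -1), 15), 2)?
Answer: 9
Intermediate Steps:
Pow(Add(Mul(Add(Add(5, 1), 6), -1), 15), 2) = Pow(Add(Mul(Add(6, 6), -1), 15), 2) = Pow(Add(Mul(12, -1), 15), 2) = Pow(Add(-12, 15), 2) = Pow(3, 2) = 9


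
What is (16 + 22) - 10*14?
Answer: -102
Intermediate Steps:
(16 + 22) - 10*14 = 38 - 140 = -102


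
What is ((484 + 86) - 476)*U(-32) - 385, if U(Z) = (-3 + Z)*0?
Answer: -385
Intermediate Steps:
U(Z) = 0
((484 + 86) - 476)*U(-32) - 385 = ((484 + 86) - 476)*0 - 385 = (570 - 476)*0 - 385 = 94*0 - 385 = 0 - 385 = -385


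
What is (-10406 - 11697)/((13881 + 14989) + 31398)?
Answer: -22103/60268 ≈ -0.36674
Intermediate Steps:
(-10406 - 11697)/((13881 + 14989) + 31398) = -22103/(28870 + 31398) = -22103/60268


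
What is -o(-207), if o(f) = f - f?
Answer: 0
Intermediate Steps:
o(f) = 0
-o(-207) = -1*0 = 0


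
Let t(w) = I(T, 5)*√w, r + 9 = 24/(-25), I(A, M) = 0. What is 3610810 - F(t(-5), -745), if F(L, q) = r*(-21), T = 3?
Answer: 90265021/25 ≈ 3.6106e+6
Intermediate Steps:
r = -249/25 (r = -9 + 24/(-25) = -9 + 24*(-1/25) = -9 - 24/25 = -249/25 ≈ -9.9600)
t(w) = 0 (t(w) = 0*√w = 0)
F(L, q) = 5229/25 (F(L, q) = -249/25*(-21) = 5229/25)
3610810 - F(t(-5), -745) = 3610810 - 1*5229/25 = 3610810 - 5229/25 = 90265021/25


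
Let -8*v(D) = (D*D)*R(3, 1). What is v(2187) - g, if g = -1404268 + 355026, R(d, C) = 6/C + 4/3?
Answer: -13340585/4 ≈ -3.3351e+6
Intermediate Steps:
R(d, C) = 4/3 + 6/C (R(d, C) = 6/C + 4*(1/3) = 6/C + 4/3 = 4/3 + 6/C)
g = -1049242
v(D) = -11*D**2/12 (v(D) = -D*D*(4/3 + 6/1)/8 = -D**2*(4/3 + 6*1)/8 = -D**2*(4/3 + 6)/8 = -D**2*22/(8*3) = -11*D**2/12)
v(2187) - g = -11/12*2187**2 - 1*(-1049242) = -11/12*4782969 + 1049242 = -17537553/4 + 1049242 = -13340585/4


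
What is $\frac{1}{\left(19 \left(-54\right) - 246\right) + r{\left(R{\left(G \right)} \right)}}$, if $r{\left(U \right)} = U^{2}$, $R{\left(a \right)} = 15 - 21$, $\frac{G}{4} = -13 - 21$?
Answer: $- \frac{1}{1236} \approx -0.00080906$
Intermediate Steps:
$G = -136$ ($G = 4 \left(-13 - 21\right) = 4 \left(-34\right) = -136$)
$R{\left(a \right)} = -6$
$\frac{1}{\left(19 \left(-54\right) - 246\right) + r{\left(R{\left(G \right)} \right)}} = \frac{1}{\left(19 \left(-54\right) - 246\right) + \left(-6\right)^{2}} = \frac{1}{\left(-1026 - 246\right) + 36} = \frac{1}{-1272 + 36} = \frac{1}{-1236} = - \frac{1}{1236}$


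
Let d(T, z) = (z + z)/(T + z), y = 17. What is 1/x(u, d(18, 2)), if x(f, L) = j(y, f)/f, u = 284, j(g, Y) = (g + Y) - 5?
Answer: 71/74 ≈ 0.95946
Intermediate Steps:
j(g, Y) = -5 + Y + g (j(g, Y) = (Y + g) - 5 = -5 + Y + g)
d(T, z) = 2*z/(T + z) (d(T, z) = (2*z)/(T + z) = 2*z/(T + z))
x(f, L) = (12 + f)/f (x(f, L) = (-5 + f + 17)/f = (12 + f)/f)
1/x(u, d(18, 2)) = 1/((12 + 284)/284) = 1/((1/284)*296) = 1/(74/71) = 71/74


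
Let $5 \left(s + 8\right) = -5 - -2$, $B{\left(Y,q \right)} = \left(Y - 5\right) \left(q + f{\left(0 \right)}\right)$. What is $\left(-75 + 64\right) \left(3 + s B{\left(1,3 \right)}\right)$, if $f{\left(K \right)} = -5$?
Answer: $\frac{3619}{5} \approx 723.8$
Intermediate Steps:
$B{\left(Y,q \right)} = \left(-5 + Y\right) \left(-5 + q\right)$ ($B{\left(Y,q \right)} = \left(Y - 5\right) \left(q - 5\right) = \left(-5 + Y\right) \left(-5 + q\right)$)
$s = - \frac{43}{5}$ ($s = -8 + \frac{-5 - -2}{5} = -8 + \frac{-5 + \left(8 - 6\right)}{5} = -8 + \frac{-5 + 2}{5} = -8 + \frac{1}{5} \left(-3\right) = -8 - \frac{3}{5} = - \frac{43}{5} \approx -8.6$)
$\left(-75 + 64\right) \left(3 + s B{\left(1,3 \right)}\right) = \left(-75 + 64\right) \left(3 - \frac{43 \left(25 - 5 - 15 + 1 \cdot 3\right)}{5}\right) = - 11 \left(3 - \frac{43 \left(25 - 5 - 15 + 3\right)}{5}\right) = - 11 \left(3 - \frac{344}{5}\right) = \left(-11\right) \left(- \frac{329}{5}\right) = \frac{3619}{5}$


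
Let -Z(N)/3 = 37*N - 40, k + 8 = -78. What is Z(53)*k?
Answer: 495618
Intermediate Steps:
k = -86 (k = -8 - 78 = -86)
Z(N) = 120 - 111*N (Z(N) = -3*(37*N - 40) = -3*(-40 + 37*N) = 120 - 111*N)
Z(53)*k = (120 - 111*53)*(-86) = (120 - 5883)*(-86) = -5763*(-86) = 495618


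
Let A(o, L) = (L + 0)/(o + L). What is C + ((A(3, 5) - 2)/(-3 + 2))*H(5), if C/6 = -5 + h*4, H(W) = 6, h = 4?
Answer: 297/4 ≈ 74.250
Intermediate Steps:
A(o, L) = L/(L + o)
C = 66 (C = 6*(-5 + 4*4) = 6*(-5 + 16) = 6*11 = 66)
C + ((A(3, 5) - 2)/(-3 + 2))*H(5) = 66 + ((5/(5 + 3) - 2)/(-3 + 2))*6 = 66 + ((5/8 - 2)/(-1))*6 = 66 + ((5*(⅛) - 2)*(-1))*6 = 66 + ((5/8 - 2)*(-1))*6 = 66 - 11/8*(-1)*6 = 66 + (11/8)*6 = 66 + 33/4 = 297/4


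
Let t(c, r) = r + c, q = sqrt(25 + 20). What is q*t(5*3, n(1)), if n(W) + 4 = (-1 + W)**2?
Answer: 33*sqrt(5) ≈ 73.790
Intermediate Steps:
q = 3*sqrt(5) (q = sqrt(45) = 3*sqrt(5) ≈ 6.7082)
n(W) = -4 + (-1 + W)**2
t(c, r) = c + r
q*t(5*3, n(1)) = (3*sqrt(5))*(5*3 + (-4 + (-1 + 1)**2)) = (3*sqrt(5))*(15 + (-4 + 0**2)) = (3*sqrt(5))*(15 + (-4 + 0)) = (3*sqrt(5))*(15 - 4) = (3*sqrt(5))*11 = 33*sqrt(5)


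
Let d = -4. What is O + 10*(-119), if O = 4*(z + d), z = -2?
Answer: -1214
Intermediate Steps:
O = -24 (O = 4*(-2 - 4) = 4*(-6) = -24)
O + 10*(-119) = -24 + 10*(-119) = -24 - 1190 = -1214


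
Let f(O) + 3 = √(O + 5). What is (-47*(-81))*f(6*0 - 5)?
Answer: -11421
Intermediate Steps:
f(O) = -3 + √(5 + O) (f(O) = -3 + √(O + 5) = -3 + √(5 + O))
(-47*(-81))*f(6*0 - 5) = (-47*(-81))*(-3 + √(5 + (6*0 - 5))) = 3807*(-3 + √(5 + (0 - 5))) = 3807*(-3 + √(5 - 5)) = 3807*(-3 + √0) = 3807*(-3 + 0) = 3807*(-3) = -11421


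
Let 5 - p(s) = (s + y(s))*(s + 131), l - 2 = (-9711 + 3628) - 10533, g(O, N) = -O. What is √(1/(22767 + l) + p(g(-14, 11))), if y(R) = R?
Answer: I*√153519897342/6153 ≈ 63.679*I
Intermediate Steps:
l = -16614 (l = 2 + ((-9711 + 3628) - 10533) = 2 + (-6083 - 10533) = 2 - 16616 = -16614)
p(s) = 5 - 2*s*(131 + s) (p(s) = 5 - (s + s)*(s + 131) = 5 - 2*s*(131 + s))
√(1/(22767 + l) + p(g(-14, 11))) = √(1/(22767 - 16614) + (5 - (-262)*(-14) - 2*(-1*(-14))²)) = √(1/6153 + (5 - 262*14 - 2*14²)) = √(1/6153 + (5 - 3668 - 2*196)) = √(1/6153 + (5 - 3668 - 392)) = √(1/6153 - 4055) = √(-24950414/6153) = I*√153519897342/6153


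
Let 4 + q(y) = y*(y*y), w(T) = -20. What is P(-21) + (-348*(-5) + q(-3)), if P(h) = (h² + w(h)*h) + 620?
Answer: 3190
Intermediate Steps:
q(y) = -4 + y³ (q(y) = -4 + y*(y*y) = -4 + y*y² = -4 + y³)
P(h) = 620 + h² - 20*h (P(h) = (h² - 20*h) + 620 = 620 + h² - 20*h)
P(-21) + (-348*(-5) + q(-3)) = (620 + (-21)² - 20*(-21)) + (-348*(-5) + (-4 + (-3)³)) = (620 + 441 + 420) + (1740 + (-4 - 27)) = 1481 + (1740 - 31) = 1481 + 1709 = 3190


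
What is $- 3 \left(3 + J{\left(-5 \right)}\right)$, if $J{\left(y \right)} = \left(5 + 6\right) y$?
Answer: $156$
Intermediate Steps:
$J{\left(y \right)} = 11 y$
$- 3 \left(3 + J{\left(-5 \right)}\right) = - 3 \left(3 + 11 \left(-5\right)\right) = - 3 \left(3 - 55\right) = \left(-3\right) \left(-52\right) = 156$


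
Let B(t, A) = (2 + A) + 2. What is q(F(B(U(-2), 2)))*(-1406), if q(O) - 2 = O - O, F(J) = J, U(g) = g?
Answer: -2812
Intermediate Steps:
B(t, A) = 4 + A
q(O) = 2 (q(O) = 2 + (O - O) = 2 + 0 = 2)
q(F(B(U(-2), 2)))*(-1406) = 2*(-1406) = -2812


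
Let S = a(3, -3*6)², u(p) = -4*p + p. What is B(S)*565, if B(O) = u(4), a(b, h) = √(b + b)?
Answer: -6780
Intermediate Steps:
u(p) = -3*p
a(b, h) = √2*√b (a(b, h) = √(2*b) = √2*√b)
S = 6 (S = (√2*√3)² = (√6)² = 6)
B(O) = -12 (B(O) = -3*4 = -12)
B(S)*565 = -12*565 = -6780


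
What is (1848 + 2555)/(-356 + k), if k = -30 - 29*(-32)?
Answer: 4403/542 ≈ 8.1236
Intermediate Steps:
k = 898 (k = -30 + 928 = 898)
(1848 + 2555)/(-356 + k) = (1848 + 2555)/(-356 + 898) = 4403/542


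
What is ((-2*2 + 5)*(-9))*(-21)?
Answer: 189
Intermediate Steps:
((-2*2 + 5)*(-9))*(-21) = ((-4 + 5)*(-9))*(-21) = (1*(-9))*(-21) = -9*(-21) = 189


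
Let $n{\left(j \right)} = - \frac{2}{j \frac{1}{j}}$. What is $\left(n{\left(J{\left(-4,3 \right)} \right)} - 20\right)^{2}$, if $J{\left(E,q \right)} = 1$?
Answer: $484$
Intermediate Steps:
$n{\left(j \right)} = -2$ ($n{\left(j \right)} = - \frac{2}{1} = \left(-2\right) 1 = -2$)
$\left(n{\left(J{\left(-4,3 \right)} \right)} - 20\right)^{2} = \left(-2 - 20\right)^{2} = \left(-22\right)^{2} = 484$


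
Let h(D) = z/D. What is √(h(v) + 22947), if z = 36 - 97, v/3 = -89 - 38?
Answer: 2*√832758177/381 ≈ 151.48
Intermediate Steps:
v = -381 (v = 3*(-89 - 38) = 3*(-127) = -381)
z = -61
h(D) = -61/D
√(h(v) + 22947) = √(-61/(-381) + 22947) = √(-61*(-1/381) + 22947) = √(61/381 + 22947) = √(8742868/381) = 2*√832758177/381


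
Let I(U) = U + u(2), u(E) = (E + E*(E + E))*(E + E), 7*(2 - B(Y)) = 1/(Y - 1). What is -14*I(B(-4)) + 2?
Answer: -2932/5 ≈ -586.40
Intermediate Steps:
B(Y) = 2 - 1/(7*(-1 + Y)) (B(Y) = 2 - 1/(7*(Y - 1)) = 2 - 1/(7*(-1 + Y)))
u(E) = 2*E*(E + 2*E²) (u(E) = (E + E*(2*E))*(2*E) = (E + 2*E²)*(2*E) = 2*E*(E + 2*E²))
I(U) = 40 + U (I(U) = U + 2²*(2 + 4*2) = U + 4*(2 + 8) = U + 4*10 = U + 40 = 40 + U)
-14*I(B(-4)) + 2 = -14*(40 + (-15 + 14*(-4))/(7*(-1 - 4))) + 2 = -14*(40 + (⅐)*(-15 - 56)/(-5)) + 2 = -14*(40 + (⅐)*(-⅕)*(-71)) + 2 = -14*(40 + 71/35) + 2 = -14*1471/35 + 2 = -2942/5 + 2 = -2932/5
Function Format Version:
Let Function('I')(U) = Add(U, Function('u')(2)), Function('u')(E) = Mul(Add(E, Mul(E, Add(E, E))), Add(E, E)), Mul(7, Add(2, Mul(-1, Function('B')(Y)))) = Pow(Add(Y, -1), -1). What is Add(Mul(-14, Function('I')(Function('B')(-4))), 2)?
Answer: Rational(-2932, 5) ≈ -586.40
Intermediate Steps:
Function('B')(Y) = Add(2, Mul(Rational(-1, 7), Pow(Add(-1, Y), -1))) (Function('B')(Y) = Add(2, Mul(Rational(-1, 7), Pow(Add(Y, -1), -1))) = Add(2, Mul(Rational(-1, 7), Pow(Add(-1, Y), -1))))
Function('u')(E) = Mul(2, E, Add(E, Mul(2, Pow(E, 2)))) (Function('u')(E) = Mul(Add(E, Mul(E, Mul(2, E))), Mul(2, E)) = Mul(Add(E, Mul(2, Pow(E, 2))), Mul(2, E)) = Mul(2, E, Add(E, Mul(2, Pow(E, 2)))))
Function('I')(U) = Add(40, U) (Function('I')(U) = Add(U, Mul(Pow(2, 2), Add(2, Mul(4, 2)))) = Add(U, Mul(4, Add(2, 8))) = Add(U, Mul(4, 10)) = Add(U, 40) = Add(40, U))
Add(Mul(-14, Function('I')(Function('B')(-4))), 2) = Add(Mul(-14, Add(40, Mul(Rational(1, 7), Pow(Add(-1, -4), -1), Add(-15, Mul(14, -4))))), 2) = Add(Mul(-14, Add(40, Mul(Rational(1, 7), Pow(-5, -1), Add(-15, -56)))), 2) = Add(Mul(-14, Add(40, Mul(Rational(1, 7), Rational(-1, 5), -71))), 2) = Add(Mul(-14, Add(40, Rational(71, 35))), 2) = Add(Mul(-14, Rational(1471, 35)), 2) = Add(Rational(-2942, 5), 2) = Rational(-2932, 5)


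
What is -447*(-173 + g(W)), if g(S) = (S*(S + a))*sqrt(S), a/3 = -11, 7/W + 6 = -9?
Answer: 77331 - 523586*I*sqrt(105)/1125 ≈ 77331.0 - 4769.0*I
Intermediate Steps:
W = -7/15 (W = 7/(-6 - 9) = 7/(-15) = 7*(-1/15) = -7/15 ≈ -0.46667)
a = -33 (a = 3*(-11) = -33)
g(S) = S**(3/2)*(-33 + S) (g(S) = (S*(S - 33))*sqrt(S) = (S*(-33 + S))*sqrt(S) = S**(3/2)*(-33 + S))
-447*(-173 + g(W)) = -447*(-173 + (-7/15)**(3/2)*(-33 - 7/15)) = -447*(-173 - 7*I*sqrt(105)/225*(-502/15)) = -447*(-173 + 3514*I*sqrt(105)/3375) = 77331 - 523586*I*sqrt(105)/1125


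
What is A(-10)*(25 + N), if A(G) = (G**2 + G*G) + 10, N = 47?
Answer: 15120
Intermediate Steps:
A(G) = 10 + 2*G**2 (A(G) = (G**2 + G**2) + 10 = 2*G**2 + 10 = 10 + 2*G**2)
A(-10)*(25 + N) = (10 + 2*(-10)**2)*(25 + 47) = (10 + 2*100)*72 = (10 + 200)*72 = 210*72 = 15120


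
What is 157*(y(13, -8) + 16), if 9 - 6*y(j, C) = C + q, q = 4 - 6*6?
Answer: 22765/6 ≈ 3794.2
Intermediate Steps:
q = -32 (q = 4 - 1*36 = 4 - 36 = -32)
y(j, C) = 41/6 - C/6 (y(j, C) = 3/2 - (C - 32)/6 = 3/2 - (-32 + C)/6 = 3/2 + (16/3 - C/6) = 41/6 - C/6)
157*(y(13, -8) + 16) = 157*((41/6 - ⅙*(-8)) + 16) = 157*((41/6 + 4/3) + 16) = 157*(49/6 + 16) = 157*(145/6) = 22765/6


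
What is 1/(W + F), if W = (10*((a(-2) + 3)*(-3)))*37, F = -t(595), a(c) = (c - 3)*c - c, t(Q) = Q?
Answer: -1/17245 ≈ -5.7988e-5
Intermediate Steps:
a(c) = -c + c*(-3 + c) (a(c) = (-3 + c)*c - c = c*(-3 + c) - c = -c + c*(-3 + c))
F = -595 (F = -1*595 = -595)
W = -16650 (W = (10*((-2*(-4 - 2) + 3)*(-3)))*37 = (10*((-2*(-6) + 3)*(-3)))*37 = (10*((12 + 3)*(-3)))*37 = (10*(15*(-3)))*37 = (10*(-45))*37 = -450*37 = -16650)
1/(W + F) = 1/(-16650 - 595) = 1/(-17245) = -1/17245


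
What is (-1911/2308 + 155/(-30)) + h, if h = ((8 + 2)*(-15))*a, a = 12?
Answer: -12504707/6924 ≈ -1806.0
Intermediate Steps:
h = -1800 (h = ((8 + 2)*(-15))*12 = (10*(-15))*12 = -150*12 = -1800)
(-1911/2308 + 155/(-30)) + h = (-1911/2308 + 155/(-30)) - 1800 = (-1911*1/2308 + 155*(-1/30)) - 1800 = (-1911/2308 - 31/6) - 1800 = -41507/6924 - 1800 = -12504707/6924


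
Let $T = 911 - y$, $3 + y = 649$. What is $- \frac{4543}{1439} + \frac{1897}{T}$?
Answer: $\frac{1525888}{381335} \approx 4.0014$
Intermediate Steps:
$y = 646$ ($y = -3 + 649 = 646$)
$T = 265$ ($T = 911 - 646 = 265$)
$- \frac{4543}{1439} + \frac{1897}{T} = - \frac{4543}{1439} + \frac{1897}{265} = \frac{1525888}{381335}$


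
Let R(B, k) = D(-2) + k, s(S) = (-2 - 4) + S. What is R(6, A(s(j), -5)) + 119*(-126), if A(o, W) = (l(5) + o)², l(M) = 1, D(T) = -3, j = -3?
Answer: -14933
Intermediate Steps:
s(S) = -6 + S
A(o, W) = (1 + o)²
R(B, k) = -3 + k
R(6, A(s(j), -5)) + 119*(-126) = (-3 + (1 + (-6 - 3))²) + 119*(-126) = (-3 + (1 - 9)²) - 14994 = (-3 + (-8)²) - 14994 = (-3 + 64) - 14994 = 61 - 14994 = -14933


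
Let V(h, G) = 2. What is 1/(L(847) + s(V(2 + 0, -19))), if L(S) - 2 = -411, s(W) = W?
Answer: -1/407 ≈ -0.0024570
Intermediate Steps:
L(S) = -409 (L(S) = 2 - 411 = -409)
1/(L(847) + s(V(2 + 0, -19))) = 1/(-409 + 2) = 1/(-407) = -1/407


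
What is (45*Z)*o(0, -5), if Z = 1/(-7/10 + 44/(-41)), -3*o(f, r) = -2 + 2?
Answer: 0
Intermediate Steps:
o(f, r) = 0 (o(f, r) = -(-2 + 2)/3 = -1/3*0 = 0)
Z = -410/727 (Z = 1/(-7*1/10 + 44*(-1/41)) = 1/(-7/10 - 44/41) = 1/(-727/410) = -410/727 ≈ -0.56396)
(45*Z)*o(0, -5) = (45*(-410/727))*0 = -18450/727*0 = 0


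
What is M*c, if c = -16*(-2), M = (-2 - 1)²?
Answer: 288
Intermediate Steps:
M = 9 (M = (-3)² = 9)
c = 32
M*c = 9*32 = 288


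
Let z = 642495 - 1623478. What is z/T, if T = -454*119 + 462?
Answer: 980983/53564 ≈ 18.314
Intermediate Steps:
z = -980983
T = -53564 (T = -54026 + 462 = -53564)
z/T = -980983/(-53564) = -980983*(-1/53564) = 980983/53564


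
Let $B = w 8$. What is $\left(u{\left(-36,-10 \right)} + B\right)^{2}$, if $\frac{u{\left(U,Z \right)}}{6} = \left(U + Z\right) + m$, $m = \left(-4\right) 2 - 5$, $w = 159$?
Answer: $842724$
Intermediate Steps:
$m = -13$ ($m = -8 - 5 = -13$)
$u{\left(U,Z \right)} = -78 + 6 U + 6 Z$ ($u{\left(U,Z \right)} = 6 \left(\left(U + Z\right) - 13\right) = 6 \left(-13 + U + Z\right) = -78 + 6 U + 6 Z$)
$B = 1272$ ($B = 159 \cdot 8 = 1272$)
$\left(u{\left(-36,-10 \right)} + B\right)^{2} = \left(\left(-78 + 6 \left(-36\right) + 6 \left(-10\right)\right) + 1272\right)^{2} = \left(\left(-78 - 216 - 60\right) + 1272\right)^{2} = \left(-354 + 1272\right)^{2} = 918^{2} = 842724$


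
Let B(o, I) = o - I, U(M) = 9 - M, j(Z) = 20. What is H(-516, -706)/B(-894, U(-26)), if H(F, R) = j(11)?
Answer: -20/929 ≈ -0.021529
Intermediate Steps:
H(F, R) = 20
H(-516, -706)/B(-894, U(-26)) = 20/(-894 - (9 - 1*(-26))) = 20/(-894 - (9 + 26)) = 20/(-894 - 1*35) = 20/(-894 - 35) = 20/(-929) = 20*(-1/929) = -20/929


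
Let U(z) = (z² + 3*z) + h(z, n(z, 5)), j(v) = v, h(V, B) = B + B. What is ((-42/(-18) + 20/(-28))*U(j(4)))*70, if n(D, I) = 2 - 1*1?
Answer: 3400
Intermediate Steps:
n(D, I) = 1 (n(D, I) = 2 - 1 = 1)
h(V, B) = 2*B
U(z) = 2 + z² + 3*z (U(z) = (z² + 3*z) + 2*1 = (z² + 3*z) + 2 = 2 + z² + 3*z)
((-42/(-18) + 20/(-28))*U(j(4)))*70 = ((-42/(-18) + 20/(-28))*(2 + 4² + 3*4))*70 = ((-42*(-1/18) + 20*(-1/28))*(2 + 16 + 12))*70 = ((7/3 - 5/7)*30)*70 = ((34/21)*30)*70 = (340/7)*70 = 3400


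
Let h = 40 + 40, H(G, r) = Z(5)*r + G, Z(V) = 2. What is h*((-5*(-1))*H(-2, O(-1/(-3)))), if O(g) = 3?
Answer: 1600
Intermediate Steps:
H(G, r) = G + 2*r (H(G, r) = 2*r + G = G + 2*r)
h = 80
h*((-5*(-1))*H(-2, O(-1/(-3)))) = 80*((-5*(-1))*(-2 + 2*3)) = 80*(5*(-2 + 6)) = 80*(5*4) = 80*20 = 1600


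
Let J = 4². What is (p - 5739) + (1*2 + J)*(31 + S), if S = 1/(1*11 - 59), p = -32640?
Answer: -302571/8 ≈ -37821.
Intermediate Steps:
S = -1/48 (S = 1/(11 - 59) = 1/(-48) = -1/48 ≈ -0.020833)
J = 16
(p - 5739) + (1*2 + J)*(31 + S) = (-32640 - 5739) + (1*2 + 16)*(31 - 1/48) = -38379 + (2 + 16)*(1487/48) = -38379 + 18*(1487/48) = -38379 + 4461/8 = -302571/8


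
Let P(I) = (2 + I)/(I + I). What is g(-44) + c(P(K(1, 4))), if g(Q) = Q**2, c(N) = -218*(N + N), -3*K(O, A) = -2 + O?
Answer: 410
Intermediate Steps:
K(O, A) = 2/3 - O/3 (K(O, A) = -(-2 + O)/3 = 2/3 - O/3)
P(I) = (2 + I)/(2*I) (P(I) = (2 + I)/((2*I)) = (2 + I)*(1/(2*I)) = (2 + I)/(2*I))
c(N) = -436*N
g(-44) + c(P(K(1, 4))) = (-44)**2 - 218*(2 + (2/3 - 1/3*1))/(2/3 - 1/3*1) = 1936 - 218*(2 + (2/3 - 1/3))/(2/3 - 1/3) = 1936 - 218*(2 + 1/3)/1/3 = 1936 - 218*3*7/3 = 1936 - 436*7/2 = 1936 - 1526 = 410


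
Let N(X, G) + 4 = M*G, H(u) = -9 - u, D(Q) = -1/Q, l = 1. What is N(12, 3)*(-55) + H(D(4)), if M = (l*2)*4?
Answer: -4435/4 ≈ -1108.8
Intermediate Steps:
M = 8 (M = (1*2)*4 = 2*4 = 8)
N(X, G) = -4 + 8*G
N(12, 3)*(-55) + H(D(4)) = (-4 + 8*3)*(-55) + (-9 - (-1)/4) = (-4 + 24)*(-55) + (-9 - (-1)/4) = 20*(-55) + (-9 - 1*(-¼)) = -1100 + (-9 + ¼) = -1100 - 35/4 = -4435/4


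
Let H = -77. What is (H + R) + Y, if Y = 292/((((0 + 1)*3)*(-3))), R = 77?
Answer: -292/9 ≈ -32.444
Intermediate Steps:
Y = -292/9 (Y = 292/(((1*3)*(-3))) = 292/((3*(-3))) = 292/(-9) = 292*(-1/9) = -292/9 ≈ -32.444)
(H + R) + Y = (-77 + 77) - 292/9 = 0 - 292/9 = -292/9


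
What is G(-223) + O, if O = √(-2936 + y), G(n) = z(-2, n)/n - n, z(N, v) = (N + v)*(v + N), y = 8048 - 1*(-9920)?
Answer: -896/223 + 2*√3758 ≈ 118.59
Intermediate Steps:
y = 17968 (y = 8048 + 9920 = 17968)
z(N, v) = (N + v)² (z(N, v) = (N + v)*(N + v) = (N + v)²)
G(n) = -n + (-2 + n)²/n (G(n) = (-2 + n)²/n - n = -n + (-2 + n)²/n)
O = 2*√3758 (O = √(-2936 + 17968) = √15032 = 2*√3758 ≈ 122.61)
G(-223) + O = (-4 + 4/(-223)) + 2*√3758 = (-4 + 4*(-1/223)) + 2*√3758 = (-4 - 4/223) + 2*√3758 = -896/223 + 2*√3758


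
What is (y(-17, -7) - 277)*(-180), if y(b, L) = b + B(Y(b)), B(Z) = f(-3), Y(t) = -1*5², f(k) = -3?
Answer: 53460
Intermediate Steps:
Y(t) = -25 (Y(t) = -1*25 = -25)
B(Z) = -3
y(b, L) = -3 + b (y(b, L) = b - 3 = -3 + b)
(y(-17, -7) - 277)*(-180) = ((-3 - 17) - 277)*(-180) = (-20 - 277)*(-180) = -297*(-180) = 53460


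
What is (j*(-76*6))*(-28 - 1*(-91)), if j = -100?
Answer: 2872800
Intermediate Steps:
(j*(-76*6))*(-28 - 1*(-91)) = (-(-7600)*6)*(-28 - 1*(-91)) = (-100*(-456))*(-28 + 91) = 45600*63 = 2872800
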